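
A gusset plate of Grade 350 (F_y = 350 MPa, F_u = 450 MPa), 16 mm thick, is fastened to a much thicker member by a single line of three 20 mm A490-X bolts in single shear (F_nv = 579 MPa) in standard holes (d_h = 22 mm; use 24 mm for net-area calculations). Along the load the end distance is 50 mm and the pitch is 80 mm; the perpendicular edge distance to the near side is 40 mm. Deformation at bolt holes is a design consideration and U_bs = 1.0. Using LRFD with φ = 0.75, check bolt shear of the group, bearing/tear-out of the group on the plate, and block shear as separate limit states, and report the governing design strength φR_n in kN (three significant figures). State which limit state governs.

Bolt shear: A_b = π·20²/4 = 314.2 mm²; R_n = 579 × 314.2 × 3 × 1 / 1000 = 545.7 kN → 0.75 × 545.7 = 409 kN.
Bearing: edge l_c = 39, r_n = 337 kN; interior l_c = 58, r_n = 345.6 kN; R_n = 337 + 2·345.6 = 1028 kN → 771 kN.
Block shear: A_gv = 3360, A_nv = 2400, A_nt = 448 mm²; R_n = min(0.6F_uA_nv, 0.6F_yA_gv) + U_bs·F_u·A_nt = 849.6 kN → 637 kN.
Bolt shear governs: 409 kN.

409 kN (bolt shear governs)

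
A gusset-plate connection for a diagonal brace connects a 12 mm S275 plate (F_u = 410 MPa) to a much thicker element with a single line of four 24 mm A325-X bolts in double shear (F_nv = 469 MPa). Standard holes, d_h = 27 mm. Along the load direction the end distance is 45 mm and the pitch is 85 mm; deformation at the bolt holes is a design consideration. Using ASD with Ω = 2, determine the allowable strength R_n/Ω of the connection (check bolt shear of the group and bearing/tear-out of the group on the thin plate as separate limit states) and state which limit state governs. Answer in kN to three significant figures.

Bolt shear: A_b = π·24²/4 = 452.4 mm²; R_n = 469 × 452.4 × 4 × 2 / 1000 = 1697 kN → 1697 / 2 = 849 kN.
Bearing (1.2 l_c t F_u ≤ 2.4 d t F_u): upper limit = 2.4·24·12·410 / 1000 = 283.4 kN.
  Edge l_c = 45 − 27/2 = 31.5 → r_n = 186 kN; interior l_c = 85 − 27 = 58 → r_n = 283.4 kN.
  R_n,bearing = 1·186 + 3·283.4 = 1036 kN → 1036 / 2 = 518 kN.
Bearing governs: 518 kN.

518 kN (bearing governs)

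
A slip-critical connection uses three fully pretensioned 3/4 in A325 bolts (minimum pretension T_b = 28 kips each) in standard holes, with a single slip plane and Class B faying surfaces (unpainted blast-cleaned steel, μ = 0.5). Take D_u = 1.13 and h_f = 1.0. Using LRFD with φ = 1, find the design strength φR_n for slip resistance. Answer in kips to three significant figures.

47.5 kips

R_n = μ · D_u · h_f · T_b · n_s · n_b = 0.5 × 1.13 × 1.0 × 28 × 1 × 3 = 47.46 kips.
Design strength φR_n = 1 × 47.46 = 47.5 kips.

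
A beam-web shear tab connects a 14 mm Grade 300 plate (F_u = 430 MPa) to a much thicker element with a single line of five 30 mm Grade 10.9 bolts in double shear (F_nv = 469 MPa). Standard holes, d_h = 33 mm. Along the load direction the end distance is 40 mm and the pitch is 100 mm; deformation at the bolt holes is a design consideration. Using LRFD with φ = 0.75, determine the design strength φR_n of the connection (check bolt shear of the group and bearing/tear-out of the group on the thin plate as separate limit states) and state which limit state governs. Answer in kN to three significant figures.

1430 kN (bearing governs)

Bolt shear: A_b = π·30²/4 = 706.9 mm²; R_n = 469 × 706.9 × 5 × 2 / 1000 = 3315 kN → 0.75 × 3315 = 2490 kN.
Bearing (1.2 l_c t F_u ≤ 2.4 d t F_u): upper limit = 2.4·30·14·430 / 1000 = 433.4 kN.
  Edge l_c = 40 − 33/2 = 23.5 → r_n = 169.8 kN; interior l_c = 100 − 33 = 67 → r_n = 433.4 kN.
  R_n,bearing = 1·169.8 + 4·433.4 = 1904 kN → 0.75 × 1904 = 1430 kN.
Bearing governs: 1430 kN.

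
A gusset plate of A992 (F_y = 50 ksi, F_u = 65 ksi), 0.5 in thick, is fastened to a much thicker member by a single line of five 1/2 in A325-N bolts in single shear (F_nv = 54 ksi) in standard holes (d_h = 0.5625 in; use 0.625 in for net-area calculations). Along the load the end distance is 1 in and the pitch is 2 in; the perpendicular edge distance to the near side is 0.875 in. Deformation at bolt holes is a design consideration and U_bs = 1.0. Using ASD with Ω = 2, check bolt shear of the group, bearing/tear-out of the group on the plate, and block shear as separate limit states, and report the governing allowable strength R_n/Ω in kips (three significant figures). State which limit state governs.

Bolt shear: A_b = π·0.5²/4 = 0.1963 in²; R_n = 54 × 0.1963 × 5 × 1 = 53.01 kips → 53.01 / 2 = 26.5 kips.
Bearing: edge l_c = 0.7188, r_n = 28.03 kips; interior l_c = 1.438, r_n = 39 kips; R_n = 28.03 + 4·39 = 184 kips → 92 kips.
Block shear: A_gv = 4.5, A_nv = 3.094, A_nt = 0.2812 in²; R_n = min(0.6F_uA_nv, 0.6F_yA_gv) + U_bs·F_u·A_nt = 138.9 kips → 69.5 kips.
Bolt shear governs: 26.5 kips.

26.5 kips (bolt shear governs)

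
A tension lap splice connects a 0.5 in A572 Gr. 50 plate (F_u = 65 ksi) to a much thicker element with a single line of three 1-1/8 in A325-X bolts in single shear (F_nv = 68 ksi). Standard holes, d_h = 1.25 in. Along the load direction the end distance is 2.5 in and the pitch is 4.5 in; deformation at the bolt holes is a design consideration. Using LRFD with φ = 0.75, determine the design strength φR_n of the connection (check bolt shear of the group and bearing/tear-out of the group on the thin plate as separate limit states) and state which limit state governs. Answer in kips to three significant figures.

Bolt shear: A_b = π·1.125²/4 = 0.994 in²; R_n = 68 × 0.994 × 3 × 1 = 202.8 kips → 0.75 × 202.8 = 152 kips.
Bearing (1.2 l_c t F_u ≤ 2.4 d t F_u): upper limit = 2.4·1.125·0.5·65 = 87.75 kips.
  Edge l_c = 2.5 − 1.25/2 = 1.875 → r_n = 73.12 kips; interior l_c = 4.5 − 1.25 = 3.25 → r_n = 87.75 kips.
  R_n,bearing = 1·73.12 + 2·87.75 = 248.6 kips → 0.75 × 248.6 = 186 kips.
Bolt shear governs: 152 kips.

152 kips (bolt shear governs)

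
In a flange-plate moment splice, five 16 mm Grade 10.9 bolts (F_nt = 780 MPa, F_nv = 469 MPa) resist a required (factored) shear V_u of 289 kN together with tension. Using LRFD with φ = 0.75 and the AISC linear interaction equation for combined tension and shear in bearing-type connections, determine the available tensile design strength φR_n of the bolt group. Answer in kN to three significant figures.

A_b = π·16²/4 = 201.1 mm²; f_rv = 289 × 1000 / (5 × 201.1) = 287.5 MPa.
F'_nt = 1.3 F_nt − (F_nt / φF_nv) f_rv = 1.3·780 − (780/(0.75·469))·287.5 = 376.5 MPa, capped at F_nt → F'_nt = 376.5 MPa.
R_n = F'_nt · A_b · n = 376.5 × 201.1 × 5 / 1000 = 378.5 kN.
Design strength φR_n = 0.75 × 378.5 = 284 kN.

284 kN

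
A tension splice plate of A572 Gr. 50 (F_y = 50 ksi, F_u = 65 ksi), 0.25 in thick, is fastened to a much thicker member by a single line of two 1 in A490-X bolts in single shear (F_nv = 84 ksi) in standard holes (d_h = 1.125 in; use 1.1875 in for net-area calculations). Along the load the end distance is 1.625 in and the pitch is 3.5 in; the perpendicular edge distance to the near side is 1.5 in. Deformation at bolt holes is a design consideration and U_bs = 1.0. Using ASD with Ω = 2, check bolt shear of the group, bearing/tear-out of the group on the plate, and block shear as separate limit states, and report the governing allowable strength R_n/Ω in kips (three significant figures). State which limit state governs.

23.7 kips (block shear governs)

Bolt shear: A_b = π·1²/4 = 0.7854 in²; R_n = 84 × 0.7854 × 2 × 1 = 131.9 kips → 131.9 / 2 = 66 kips.
Bearing: edge l_c = 1.062, r_n = 20.72 kips; interior l_c = 2.375, r_n = 39 kips; R_n = 20.72 + 1·39 = 59.72 kips → 29.9 kips.
Block shear: A_gv = 1.281, A_nv = 0.8359, A_nt = 0.2266 in²; R_n = min(0.6F_uA_nv, 0.6F_yA_gv) + U_bs·F_u·A_nt = 47.33 kips → 23.7 kips.
Block shear governs: 23.7 kips.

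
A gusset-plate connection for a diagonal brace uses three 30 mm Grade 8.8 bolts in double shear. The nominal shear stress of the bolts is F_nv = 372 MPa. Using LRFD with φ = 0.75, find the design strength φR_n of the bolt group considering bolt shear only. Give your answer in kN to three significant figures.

A_b = π × 30² / 4 = 706.9 mm².
R_n = F_nv · A_b · n · n_s = 372 × 706.9 × 3 × 2 / 1000 = 1578 kN.
Design strength φR_n = 0.75 × 1578 = 1180 kN.

1180 kN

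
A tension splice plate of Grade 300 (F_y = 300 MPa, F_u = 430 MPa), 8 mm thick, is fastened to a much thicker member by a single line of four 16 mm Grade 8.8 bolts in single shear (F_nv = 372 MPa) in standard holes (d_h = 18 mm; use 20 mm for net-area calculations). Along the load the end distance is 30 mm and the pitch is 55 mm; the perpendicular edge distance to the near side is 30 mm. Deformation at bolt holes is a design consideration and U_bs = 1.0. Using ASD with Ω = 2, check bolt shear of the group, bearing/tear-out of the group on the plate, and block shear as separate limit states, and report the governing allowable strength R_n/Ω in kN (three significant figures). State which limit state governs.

Bolt shear: A_b = π·16²/4 = 201.1 mm²; R_n = 372 × 201.1 × 4 × 1 / 1000 = 299.2 kN → 299.2 / 2 = 150 kN.
Bearing: edge l_c = 21, r_n = 86.69 kN; interior l_c = 37, r_n = 132.1 kN; R_n = 86.69 + 3·132.1 = 483 kN → 241 kN.
Block shear: A_gv = 1560, A_nv = 1000, A_nt = 160 mm²; R_n = min(0.6F_uA_nv, 0.6F_yA_gv) + U_bs·F_u·A_nt = 326.8 kN → 163 kN.
Bolt shear governs: 150 kN.

150 kN (bolt shear governs)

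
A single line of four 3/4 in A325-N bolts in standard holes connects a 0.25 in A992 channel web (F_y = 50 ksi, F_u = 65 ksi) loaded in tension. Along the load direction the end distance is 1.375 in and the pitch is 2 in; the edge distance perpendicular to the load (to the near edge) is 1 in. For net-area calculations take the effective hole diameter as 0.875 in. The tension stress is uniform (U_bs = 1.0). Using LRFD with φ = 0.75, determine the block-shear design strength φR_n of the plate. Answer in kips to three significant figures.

38.4 kips

Shear plane L_v = 1.375 + 3·2 = 7.375 in; A_gv = 7.375 × 0.25 = 1.844 in².
A_nv = (7.375 − 3.5·0.875) × 0.25 = 1.078 in².
A_nt = (1 − 0.5·0.875) × 0.25 = 0.1406 in².
0.6 F_u A_nv = 42.05 kips; 0.6 F_y A_gv = 55.31 kips → shear rupture governs the shear term.
R_n = 42.05 + 1.0 × 65 × 0.1406 = 51.19 kips.
Design strength φR_n = 0.75 × 51.19 = 38.4 kips.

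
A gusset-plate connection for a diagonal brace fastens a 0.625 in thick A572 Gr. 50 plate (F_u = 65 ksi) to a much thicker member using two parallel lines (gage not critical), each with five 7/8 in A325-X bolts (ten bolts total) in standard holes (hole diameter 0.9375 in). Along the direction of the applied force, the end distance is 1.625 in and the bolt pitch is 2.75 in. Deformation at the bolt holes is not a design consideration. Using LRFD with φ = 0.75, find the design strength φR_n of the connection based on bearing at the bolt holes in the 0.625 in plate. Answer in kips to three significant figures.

Per bolt r_n = 1.5 l_c t F_u ≤ 3.0 d t F_u; upper limit = 3.0 × 0.875 × 0.625 × 65 = 106.6 kips.
Edge bolt: l_c = 1.625 − 0.9375/2 = 1.156 in → 1.5 × 1.156 × 0.625 × 65 = 70.46 → r_n = 70.46 kips.
Interior bolts: l_c = 2.75 − 0.9375 = 1.812 in → 1.5 × 1.812 × 0.625 × 65 = 110.4 → r_n = 106.6 kips.
R_n = 2 × 70.46 + 8 × 106.6 = 994 kips.
Design strength φR_n = 0.75 × 994 = 746 kips.

746 kips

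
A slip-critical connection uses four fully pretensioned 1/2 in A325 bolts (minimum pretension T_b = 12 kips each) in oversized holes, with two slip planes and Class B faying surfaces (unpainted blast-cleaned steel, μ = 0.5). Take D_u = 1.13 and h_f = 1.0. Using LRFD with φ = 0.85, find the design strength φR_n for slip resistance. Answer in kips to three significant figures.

46.1 kips

R_n = μ · D_u · h_f · T_b · n_s · n_b = 0.5 × 1.13 × 1.0 × 12 × 2 × 4 = 54.24 kips.
Design strength φR_n = 0.85 × 54.24 = 46.1 kips.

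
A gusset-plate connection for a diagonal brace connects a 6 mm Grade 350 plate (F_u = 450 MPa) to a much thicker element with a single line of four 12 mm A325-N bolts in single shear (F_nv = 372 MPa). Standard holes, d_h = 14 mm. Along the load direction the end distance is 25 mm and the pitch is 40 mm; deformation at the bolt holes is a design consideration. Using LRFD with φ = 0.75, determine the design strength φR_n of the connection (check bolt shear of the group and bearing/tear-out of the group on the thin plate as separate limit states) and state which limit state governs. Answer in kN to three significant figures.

Bolt shear: A_b = π·12²/4 = 113.1 mm²; R_n = 372 × 113.1 × 4 × 1 / 1000 = 168.3 kN → 0.75 × 168.3 = 126 kN.
Bearing (1.2 l_c t F_u ≤ 2.4 d t F_u): upper limit = 2.4·12·6·450 / 1000 = 77.76 kN.
  Edge l_c = 25 − 14/2 = 18 → r_n = 58.32 kN; interior l_c = 40 − 14 = 26 → r_n = 77.76 kN.
  R_n,bearing = 1·58.32 + 3·77.76 = 291.6 kN → 0.75 × 291.6 = 219 kN.
Bolt shear governs: 126 kN.

126 kN (bolt shear governs)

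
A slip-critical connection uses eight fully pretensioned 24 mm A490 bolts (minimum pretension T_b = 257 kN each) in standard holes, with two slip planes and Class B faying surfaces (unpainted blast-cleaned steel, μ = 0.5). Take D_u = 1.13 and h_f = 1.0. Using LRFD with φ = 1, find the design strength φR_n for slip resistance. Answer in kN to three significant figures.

R_n = μ · D_u · h_f · T_b · n_s · n_b = 0.5 × 1.13 × 1.0 × 257 × 2 × 8 = 2323 kN.
Design strength φR_n = 1 × 2323 = 2320 kN.

2320 kN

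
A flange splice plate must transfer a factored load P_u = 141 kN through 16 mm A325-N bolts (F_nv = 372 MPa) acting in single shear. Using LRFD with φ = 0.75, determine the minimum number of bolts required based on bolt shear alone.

3 bolts

A_b = π·16²/4 = 201.1 mm².
Per-bolt design strength φR_n = 0.75 × 372 × 201.1 × 1 / 1000 = 56.1 kN.
n ≥ 141 / 56.1 = 2.514 → use 3 bolts.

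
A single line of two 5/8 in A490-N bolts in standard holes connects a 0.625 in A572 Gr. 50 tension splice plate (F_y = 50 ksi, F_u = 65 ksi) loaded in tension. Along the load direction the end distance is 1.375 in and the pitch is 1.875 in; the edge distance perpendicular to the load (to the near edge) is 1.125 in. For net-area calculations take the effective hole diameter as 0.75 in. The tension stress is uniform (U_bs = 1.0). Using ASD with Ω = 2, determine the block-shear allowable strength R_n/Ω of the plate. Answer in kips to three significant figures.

41.1 kips

Shear plane L_v = 1.375 + 1·1.875 = 3.25 in; A_gv = 3.25 × 0.625 = 2.031 in².
A_nv = (3.25 − 1.5·0.75) × 0.625 = 1.328 in².
A_nt = (1.125 − 0.5·0.75) × 0.625 = 0.4688 in².
0.6 F_u A_nv = 51.8 kips; 0.6 F_y A_gv = 60.94 kips → shear rupture governs the shear term.
R_n = 51.8 + 1.0 × 65 × 0.4688 = 82.27 kips.
Allowable strength R_n/Ω = 82.27 / 2 = 41.1 kips.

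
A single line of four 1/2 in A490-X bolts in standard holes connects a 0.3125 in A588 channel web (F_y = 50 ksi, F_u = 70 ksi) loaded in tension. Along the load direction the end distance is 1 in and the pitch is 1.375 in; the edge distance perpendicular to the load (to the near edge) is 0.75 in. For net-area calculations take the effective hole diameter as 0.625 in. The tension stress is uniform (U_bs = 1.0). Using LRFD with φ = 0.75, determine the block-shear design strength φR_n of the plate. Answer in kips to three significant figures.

36.1 kips

Shear plane L_v = 1 + 3·1.375 = 5.125 in; A_gv = 5.125 × 0.3125 = 1.602 in².
A_nv = (5.125 − 3.5·0.625) × 0.3125 = 0.918 in².
A_nt = (0.75 − 0.5·0.625) × 0.3125 = 0.1367 in².
0.6 F_u A_nv = 38.55 kips; 0.6 F_y A_gv = 48.05 kips → shear rupture governs the shear term.
R_n = 38.55 + 1.0 × 70 × 0.1367 = 48.12 kips.
Design strength φR_n = 0.75 × 48.12 = 36.1 kips.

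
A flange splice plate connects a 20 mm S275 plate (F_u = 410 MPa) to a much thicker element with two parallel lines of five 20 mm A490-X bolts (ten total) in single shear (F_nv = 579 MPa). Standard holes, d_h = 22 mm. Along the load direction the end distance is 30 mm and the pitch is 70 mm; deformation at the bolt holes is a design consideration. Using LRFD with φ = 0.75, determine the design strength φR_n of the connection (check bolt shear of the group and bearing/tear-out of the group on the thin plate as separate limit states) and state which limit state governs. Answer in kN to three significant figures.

1360 kN (bolt shear governs)

Bolt shear: A_b = π·20²/4 = 314.2 mm²; R_n = 579 × 314.2 × 10 × 1 / 1000 = 1819 kN → 0.75 × 1819 = 1360 kN.
Bearing (1.2 l_c t F_u ≤ 2.4 d t F_u): upper limit = 2.4·20·20·410 / 1000 = 393.6 kN.
  Edge l_c = 30 − 22/2 = 19 → r_n = 187 kN; interior l_c = 70 − 22 = 48 → r_n = 393.6 kN.
  R_n,bearing = 2·187 + 8·393.6 = 3523 kN → 0.75 × 3523 = 2640 kN.
Bolt shear governs: 1360 kN.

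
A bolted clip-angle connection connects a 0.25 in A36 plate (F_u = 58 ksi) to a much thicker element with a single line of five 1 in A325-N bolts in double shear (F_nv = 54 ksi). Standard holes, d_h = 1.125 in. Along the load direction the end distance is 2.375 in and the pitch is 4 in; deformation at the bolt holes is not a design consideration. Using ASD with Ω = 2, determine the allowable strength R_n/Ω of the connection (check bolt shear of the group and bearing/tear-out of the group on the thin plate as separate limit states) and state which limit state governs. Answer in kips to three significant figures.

Bolt shear: A_b = π·1²/4 = 0.7854 in²; R_n = 54 × 0.7854 × 5 × 2 = 424.1 kips → 424.1 / 2 = 212 kips.
Bearing (1.5 l_c t F_u ≤ 3.0 d t F_u): upper limit = 3.0·1·0.25·58 = 43.5 kips.
  Edge l_c = 2.375 − 1.125/2 = 1.812 → r_n = 39.42 kips; interior l_c = 4 − 1.125 = 2.875 → r_n = 43.5 kips.
  R_n,bearing = 1·39.42 + 4·43.5 = 213.4 kips → 213.4 / 2 = 107 kips.
Bearing governs: 107 kips.

107 kips (bearing governs)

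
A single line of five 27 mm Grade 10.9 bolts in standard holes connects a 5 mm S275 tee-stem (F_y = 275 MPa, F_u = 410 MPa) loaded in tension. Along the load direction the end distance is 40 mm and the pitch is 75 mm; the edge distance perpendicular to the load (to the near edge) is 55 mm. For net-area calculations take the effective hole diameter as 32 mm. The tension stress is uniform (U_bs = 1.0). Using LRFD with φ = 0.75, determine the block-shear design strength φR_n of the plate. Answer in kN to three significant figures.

241 kN

Shear plane L_v = 40 + 4·75 = 340 mm; A_gv = 340 × 5 = 1700 mm².
A_nv = (340 − 4.5·32) × 5 = 980 mm².
A_nt = (55 − 0.5·32) × 5 = 195 mm².
0.6 F_u A_nv = 241.1 kN; 0.6 F_y A_gv = 280.5 kN → shear rupture governs the shear term.
R_n = 241.1 + 1.0 × 410 × 195 / 1000 = 321 kN.
Design strength φR_n = 0.75 × 321 = 241 kN.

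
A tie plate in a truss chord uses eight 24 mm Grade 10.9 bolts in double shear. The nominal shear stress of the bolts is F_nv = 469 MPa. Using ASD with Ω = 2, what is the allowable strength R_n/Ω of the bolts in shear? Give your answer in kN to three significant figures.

1700 kN

A_b = π × 24² / 4 = 452.4 mm².
R_n = F_nv · A_b · n · n_s = 469 × 452.4 × 8 × 2 / 1000 = 3395 kN.
Allowable strength R_n/Ω = 3395 / 2 = 1700 kN.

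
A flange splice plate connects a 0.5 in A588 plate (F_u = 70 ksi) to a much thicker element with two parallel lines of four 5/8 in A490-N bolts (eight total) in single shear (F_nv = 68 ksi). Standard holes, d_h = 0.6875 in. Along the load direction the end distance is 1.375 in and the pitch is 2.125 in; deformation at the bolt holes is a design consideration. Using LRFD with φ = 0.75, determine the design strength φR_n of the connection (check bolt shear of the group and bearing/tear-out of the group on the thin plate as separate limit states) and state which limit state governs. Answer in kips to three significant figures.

Bolt shear: A_b = π·0.625²/4 = 0.3068 in²; R_n = 68 × 0.3068 × 8 × 1 = 166.9 kips → 0.75 × 166.9 = 125 kips.
Bearing (1.2 l_c t F_u ≤ 2.4 d t F_u): upper limit = 2.4·0.625·0.5·70 = 52.5 kips.
  Edge l_c = 1.375 − 0.6875/2 = 1.031 → r_n = 43.31 kips; interior l_c = 2.125 − 0.6875 = 1.438 → r_n = 52.5 kips.
  R_n,bearing = 2·43.31 + 6·52.5 = 401.6 kips → 0.75 × 401.6 = 301 kips.
Bolt shear governs: 125 kips.

125 kips (bolt shear governs)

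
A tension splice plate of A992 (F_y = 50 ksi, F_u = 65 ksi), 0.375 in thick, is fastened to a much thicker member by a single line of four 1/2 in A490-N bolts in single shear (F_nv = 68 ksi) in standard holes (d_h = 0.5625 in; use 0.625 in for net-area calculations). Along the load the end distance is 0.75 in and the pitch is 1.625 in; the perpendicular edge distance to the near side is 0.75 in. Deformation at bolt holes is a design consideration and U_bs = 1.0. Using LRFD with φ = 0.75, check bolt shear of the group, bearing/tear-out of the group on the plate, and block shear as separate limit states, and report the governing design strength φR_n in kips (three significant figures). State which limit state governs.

Bolt shear: A_b = π·0.5²/4 = 0.1963 in²; R_n = 68 × 0.1963 × 4 × 1 = 53.41 kips → 0.75 × 53.41 = 40.1 kips.
Bearing: edge l_c = 0.4688, r_n = 13.71 kips; interior l_c = 1.062, r_n = 29.25 kips; R_n = 13.71 + 3·29.25 = 101.5 kips → 76.1 kips.
Block shear: A_gv = 2.109, A_nv = 1.289, A_nt = 0.1641 in²; R_n = min(0.6F_uA_nv, 0.6F_yA_gv) + U_bs·F_u·A_nt = 60.94 kips → 45.7 kips.
Bolt shear governs: 40.1 kips.

40.1 kips (bolt shear governs)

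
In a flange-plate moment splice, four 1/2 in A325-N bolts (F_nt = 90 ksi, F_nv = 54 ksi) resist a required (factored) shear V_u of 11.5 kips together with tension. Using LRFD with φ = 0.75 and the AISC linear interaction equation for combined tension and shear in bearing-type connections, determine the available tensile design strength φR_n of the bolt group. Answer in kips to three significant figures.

49.8 kips

A_b = π·0.5²/4 = 0.1963 in²; f_rv = 11.5 / (4 × 0.1963) = 14.64 ksi.
F'_nt = 1.3 F_nt − (F_nt / φF_nv) f_rv = 1.3·90 − (90/(0.75·54))·14.64 = 84.46 ksi, capped at F_nt → F'_nt = 84.46 ksi.
R_n = F'_nt · A_b · n = 84.46 × 0.1963 × 4 = 66.34 kips.
Design strength φR_n = 0.75 × 66.34 = 49.8 kips.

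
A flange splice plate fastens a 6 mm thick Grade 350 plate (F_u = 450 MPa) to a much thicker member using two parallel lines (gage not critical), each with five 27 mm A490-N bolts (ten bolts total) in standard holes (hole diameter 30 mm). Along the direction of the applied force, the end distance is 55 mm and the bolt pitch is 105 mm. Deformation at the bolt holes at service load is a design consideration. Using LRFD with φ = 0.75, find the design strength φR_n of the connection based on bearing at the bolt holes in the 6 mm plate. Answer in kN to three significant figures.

Per bolt r_n = 1.2 l_c t F_u ≤ 2.4 d t F_u; upper limit = 2.4 × 27 × 6 × 450 / 1000 = 175 kN.
Edge bolt: l_c = 55 − 30/2 = 40 mm → 1.2 × 40 × 6 × 450 / 1000 = 129.6 → r_n = 129.6 kN.
Interior bolts: l_c = 105 − 30 = 75 mm → 1.2 × 75 × 6 × 450 / 1000 = 243 → r_n = 175 kN.
R_n = 2 × 129.6 + 8 × 175 = 1659 kN.
Design strength φR_n = 0.75 × 1659 = 1240 kN.

1240 kN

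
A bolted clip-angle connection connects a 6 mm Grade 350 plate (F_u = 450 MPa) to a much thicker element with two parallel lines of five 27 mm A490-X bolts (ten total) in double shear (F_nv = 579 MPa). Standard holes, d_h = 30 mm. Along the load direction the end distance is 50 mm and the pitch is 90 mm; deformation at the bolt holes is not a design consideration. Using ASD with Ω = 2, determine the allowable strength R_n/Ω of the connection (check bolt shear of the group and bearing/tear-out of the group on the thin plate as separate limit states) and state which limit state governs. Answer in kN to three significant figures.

Bolt shear: A_b = π·27²/4 = 572.6 mm²; R_n = 579 × 572.6 × 10 × 2 / 1000 = 6630 kN → 6630 / 2 = 3320 kN.
Bearing (1.5 l_c t F_u ≤ 3.0 d t F_u): upper limit = 3.0·27·6·450 / 1000 = 218.7 kN.
  Edge l_c = 50 − 30/2 = 35 → r_n = 141.8 kN; interior l_c = 90 − 30 = 60 → r_n = 218.7 kN.
  R_n,bearing = 2·141.8 + 8·218.7 = 2033 kN → 2033 / 2 = 1020 kN.
Bearing governs: 1020 kN.

1020 kN (bearing governs)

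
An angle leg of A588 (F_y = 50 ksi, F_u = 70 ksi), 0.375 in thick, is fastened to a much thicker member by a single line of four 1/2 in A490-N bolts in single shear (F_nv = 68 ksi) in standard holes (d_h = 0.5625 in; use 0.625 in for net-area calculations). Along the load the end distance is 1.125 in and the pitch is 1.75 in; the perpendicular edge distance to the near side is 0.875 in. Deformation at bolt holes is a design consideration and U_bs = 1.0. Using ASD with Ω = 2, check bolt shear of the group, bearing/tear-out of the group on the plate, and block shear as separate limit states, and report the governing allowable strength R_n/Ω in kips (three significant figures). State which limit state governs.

Bolt shear: A_b = π·0.5²/4 = 0.1963 in²; R_n = 68 × 0.1963 × 4 × 1 = 53.41 kips → 53.41 / 2 = 26.7 kips.
Bearing: edge l_c = 0.8438, r_n = 26.58 kips; interior l_c = 1.188, r_n = 31.5 kips; R_n = 26.58 + 3·31.5 = 121.1 kips → 60.5 kips.
Block shear: A_gv = 2.391, A_nv = 1.57, A_nt = 0.2109 in²; R_n = min(0.6F_uA_nv, 0.6F_yA_gv) + U_bs·F_u·A_nt = 80.72 kips → 40.4 kips.
Bolt shear governs: 26.7 kips.

26.7 kips (bolt shear governs)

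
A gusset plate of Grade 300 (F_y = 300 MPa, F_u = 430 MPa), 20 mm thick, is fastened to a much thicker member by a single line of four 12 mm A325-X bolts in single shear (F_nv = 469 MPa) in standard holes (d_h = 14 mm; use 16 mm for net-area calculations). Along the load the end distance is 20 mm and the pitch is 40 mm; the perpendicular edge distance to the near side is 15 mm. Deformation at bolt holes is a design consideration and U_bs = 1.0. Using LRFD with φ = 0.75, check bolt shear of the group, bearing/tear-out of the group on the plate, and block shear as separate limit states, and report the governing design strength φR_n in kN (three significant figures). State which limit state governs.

159 kN (bolt shear governs)

Bolt shear: A_b = π·12²/4 = 113.1 mm²; R_n = 469 × 113.1 × 4 × 1 / 1000 = 212.2 kN → 0.75 × 212.2 = 159 kN.
Bearing: edge l_c = 13, r_n = 134.2 kN; interior l_c = 26, r_n = 247.7 kN; R_n = 134.2 + 3·247.7 = 877.2 kN → 658 kN.
Block shear: A_gv = 2800, A_nv = 1680, A_nt = 140 mm²; R_n = min(0.6F_uA_nv, 0.6F_yA_gv) + U_bs·F_u·A_nt = 493.6 kN → 370 kN.
Bolt shear governs: 159 kN.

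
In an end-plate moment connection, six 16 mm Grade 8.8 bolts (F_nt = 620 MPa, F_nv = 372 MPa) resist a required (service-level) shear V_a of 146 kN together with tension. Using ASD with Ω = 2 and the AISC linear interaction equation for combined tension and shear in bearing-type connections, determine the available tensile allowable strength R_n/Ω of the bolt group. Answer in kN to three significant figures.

243 kN

A_b = π·16²/4 = 201.1 mm²; f_rv = 146 × 1000 / (6 × 201.1) = 121 MPa.
F'_nt = 1.3 F_nt − (Ω F_nt / F_nv) f_rv = 1.3·620 − (2·620/372)·121 = 402.6 MPa, capped at F_nt → F'_nt = 402.6 MPa.
R_n = F'_nt · A_b · n = 402.6 × 201.1 × 6 / 1000 = 485.7 kN.
Allowable strength R_n/Ω = 485.7 / 2 = 243 kN.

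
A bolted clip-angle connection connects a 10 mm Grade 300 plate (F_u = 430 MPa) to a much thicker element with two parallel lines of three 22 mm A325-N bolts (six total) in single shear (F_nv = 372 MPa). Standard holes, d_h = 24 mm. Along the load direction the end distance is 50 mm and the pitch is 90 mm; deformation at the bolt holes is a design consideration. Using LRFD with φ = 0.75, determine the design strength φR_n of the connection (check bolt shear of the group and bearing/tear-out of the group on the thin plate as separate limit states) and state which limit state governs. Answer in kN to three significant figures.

Bolt shear: A_b = π·22²/4 = 380.1 mm²; R_n = 372 × 380.1 × 6 × 1 / 1000 = 848.5 kN → 0.75 × 848.5 = 636 kN.
Bearing (1.2 l_c t F_u ≤ 2.4 d t F_u): upper limit = 2.4·22·10·430 / 1000 = 227 kN.
  Edge l_c = 50 − 24/2 = 38 → r_n = 196.1 kN; interior l_c = 90 − 24 = 66 → r_n = 227 kN.
  R_n,bearing = 2·196.1 + 4·227 = 1300 kN → 0.75 × 1300 = 975 kN.
Bolt shear governs: 636 kN.

636 kN (bolt shear governs)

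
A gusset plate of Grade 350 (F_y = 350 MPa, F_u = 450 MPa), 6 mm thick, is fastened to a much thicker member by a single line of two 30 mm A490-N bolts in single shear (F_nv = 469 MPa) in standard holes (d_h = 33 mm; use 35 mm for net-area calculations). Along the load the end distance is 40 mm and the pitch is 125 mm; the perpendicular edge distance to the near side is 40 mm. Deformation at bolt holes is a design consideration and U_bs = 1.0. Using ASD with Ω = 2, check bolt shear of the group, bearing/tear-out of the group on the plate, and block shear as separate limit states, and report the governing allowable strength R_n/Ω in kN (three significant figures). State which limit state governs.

Bolt shear: A_b = π·30²/4 = 706.9 mm²; R_n = 469 × 706.9 × 2 × 1 / 1000 = 663 kN → 663 / 2 = 332 kN.
Bearing: edge l_c = 23.5, r_n = 76.14 kN; interior l_c = 92, r_n = 194.4 kN; R_n = 76.14 + 1·194.4 = 270.5 kN → 135 kN.
Block shear: A_gv = 990, A_nv = 675, A_nt = 135 mm²; R_n = min(0.6F_uA_nv, 0.6F_yA_gv) + U_bs·F_u·A_nt = 243 kN → 122 kN.
Block shear governs: 122 kN.

122 kN (block shear governs)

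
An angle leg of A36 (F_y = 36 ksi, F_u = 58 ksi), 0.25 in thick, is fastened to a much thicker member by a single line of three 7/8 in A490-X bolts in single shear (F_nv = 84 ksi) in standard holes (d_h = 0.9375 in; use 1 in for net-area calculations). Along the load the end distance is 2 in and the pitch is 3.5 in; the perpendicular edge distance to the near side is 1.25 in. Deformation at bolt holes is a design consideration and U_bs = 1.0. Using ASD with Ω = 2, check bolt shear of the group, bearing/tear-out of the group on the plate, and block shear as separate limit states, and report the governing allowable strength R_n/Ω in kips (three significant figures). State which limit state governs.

29.7 kips (block shear governs)

Bolt shear: A_b = π·0.875²/4 = 0.6013 in²; R_n = 84 × 0.6013 × 3 × 1 = 151.5 kips → 151.5 / 2 = 75.8 kips.
Bearing: edge l_c = 1.531, r_n = 26.64 kips; interior l_c = 2.562, r_n = 30.45 kips; R_n = 26.64 + 2·30.45 = 87.54 kips → 43.8 kips.
Block shear: A_gv = 2.25, A_nv = 1.625, A_nt = 0.1875 in²; R_n = min(0.6F_uA_nv, 0.6F_yA_gv) + U_bs·F_u·A_nt = 59.47 kips → 29.7 kips.
Block shear governs: 29.7 kips.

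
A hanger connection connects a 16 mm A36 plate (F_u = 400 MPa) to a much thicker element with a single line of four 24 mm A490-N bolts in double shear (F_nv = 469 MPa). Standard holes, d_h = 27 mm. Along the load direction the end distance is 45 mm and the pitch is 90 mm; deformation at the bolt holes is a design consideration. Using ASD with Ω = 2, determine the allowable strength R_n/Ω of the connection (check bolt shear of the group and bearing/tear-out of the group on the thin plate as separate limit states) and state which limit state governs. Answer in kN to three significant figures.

674 kN (bearing governs)

Bolt shear: A_b = π·24²/4 = 452.4 mm²; R_n = 469 × 452.4 × 4 × 2 / 1000 = 1697 kN → 1697 / 2 = 849 kN.
Bearing (1.2 l_c t F_u ≤ 2.4 d t F_u): upper limit = 2.4·24·16·400 / 1000 = 368.6 kN.
  Edge l_c = 45 − 27/2 = 31.5 → r_n = 241.9 kN; interior l_c = 90 − 27 = 63 → r_n = 368.6 kN.
  R_n,bearing = 1·241.9 + 3·368.6 = 1348 kN → 1348 / 2 = 674 kN.
Bearing governs: 674 kN.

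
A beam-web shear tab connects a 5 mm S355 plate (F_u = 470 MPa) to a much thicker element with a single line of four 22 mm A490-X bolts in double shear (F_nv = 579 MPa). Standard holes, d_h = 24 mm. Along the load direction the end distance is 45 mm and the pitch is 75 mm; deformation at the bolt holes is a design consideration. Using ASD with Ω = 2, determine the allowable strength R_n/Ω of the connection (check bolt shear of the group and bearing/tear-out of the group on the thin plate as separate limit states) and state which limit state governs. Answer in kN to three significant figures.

233 kN (bearing governs)

Bolt shear: A_b = π·22²/4 = 380.1 mm²; R_n = 579 × 380.1 × 4 × 2 / 1000 = 1761 kN → 1761 / 2 = 880 kN.
Bearing (1.2 l_c t F_u ≤ 2.4 d t F_u): upper limit = 2.4·22·5·470 / 1000 = 124.1 kN.
  Edge l_c = 45 − 24/2 = 33 → r_n = 93.06 kN; interior l_c = 75 − 24 = 51 → r_n = 124.1 kN.
  R_n,bearing = 1·93.06 + 3·124.1 = 465.3 kN → 465.3 / 2 = 233 kN.
Bearing governs: 233 kN.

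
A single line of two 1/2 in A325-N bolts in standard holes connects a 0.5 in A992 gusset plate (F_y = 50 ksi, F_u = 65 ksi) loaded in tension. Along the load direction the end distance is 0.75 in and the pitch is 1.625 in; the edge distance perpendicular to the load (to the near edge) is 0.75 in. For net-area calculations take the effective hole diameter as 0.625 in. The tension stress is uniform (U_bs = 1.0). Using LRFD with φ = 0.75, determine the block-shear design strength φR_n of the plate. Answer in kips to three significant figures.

Shear plane L_v = 0.75 + 1·1.625 = 2.375 in; A_gv = 2.375 × 0.5 = 1.188 in².
A_nv = (2.375 − 1.5·0.625) × 0.5 = 0.7188 in².
A_nt = (0.75 − 0.5·0.625) × 0.5 = 0.2188 in².
0.6 F_u A_nv = 28.03 kips; 0.6 F_y A_gv = 35.62 kips → shear rupture governs the shear term.
R_n = 28.03 + 1.0 × 65 × 0.2188 = 42.25 kips.
Design strength φR_n = 0.75 × 42.25 = 31.7 kips.

31.7 kips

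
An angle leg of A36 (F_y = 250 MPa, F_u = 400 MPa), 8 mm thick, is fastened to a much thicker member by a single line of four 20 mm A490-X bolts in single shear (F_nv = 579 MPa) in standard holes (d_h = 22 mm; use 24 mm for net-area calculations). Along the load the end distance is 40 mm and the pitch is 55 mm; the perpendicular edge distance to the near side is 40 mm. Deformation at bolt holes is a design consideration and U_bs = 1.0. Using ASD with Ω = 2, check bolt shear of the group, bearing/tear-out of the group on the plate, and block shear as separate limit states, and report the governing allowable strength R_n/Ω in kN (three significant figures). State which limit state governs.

161 kN (block shear governs)

Bolt shear: A_b = π·20²/4 = 314.2 mm²; R_n = 579 × 314.2 × 4 × 1 / 1000 = 727.6 kN → 727.6 / 2 = 364 kN.
Bearing: edge l_c = 29, r_n = 111.4 kN; interior l_c = 33, r_n = 126.7 kN; R_n = 111.4 + 3·126.7 = 491.5 kN → 246 kN.
Block shear: A_gv = 1640, A_nv = 968, A_nt = 224 mm²; R_n = min(0.6F_uA_nv, 0.6F_yA_gv) + U_bs·F_u·A_nt = 321.9 kN → 161 kN.
Block shear governs: 161 kN.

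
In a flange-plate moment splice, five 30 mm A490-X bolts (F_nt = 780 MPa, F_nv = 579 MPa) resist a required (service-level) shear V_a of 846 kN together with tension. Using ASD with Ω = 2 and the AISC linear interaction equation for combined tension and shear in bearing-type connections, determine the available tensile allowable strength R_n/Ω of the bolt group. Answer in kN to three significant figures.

A_b = π·30²/4 = 706.9 mm²; f_rv = 846 × 1000 / (5 × 706.9) = 239.4 MPa.
F'_nt = 1.3 F_nt − (Ω F_nt / F_nv) f_rv = 1.3·780 − (2·780/579)·239.4 = 369.1 MPa, capped at F_nt → F'_nt = 369.1 MPa.
R_n = F'_nt · A_b · n = 369.1 × 706.9 × 5 / 1000 = 1304 kN.
Allowable strength R_n/Ω = 1304 / 2 = 652 kN.

652 kN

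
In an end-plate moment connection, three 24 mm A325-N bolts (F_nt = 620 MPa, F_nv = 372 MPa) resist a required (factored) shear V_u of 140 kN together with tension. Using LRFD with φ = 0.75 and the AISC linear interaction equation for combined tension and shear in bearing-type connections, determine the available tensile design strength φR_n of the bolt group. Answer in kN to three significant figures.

587 kN

A_b = π·24²/4 = 452.4 mm²; f_rv = 140 × 1000 / (3 × 452.4) = 103.2 MPa.
F'_nt = 1.3 F_nt − (F_nt / φF_nv) f_rv = 1.3·620 − (620/(0.75·372))·103.2 = 576.8 MPa, capped at F_nt → F'_nt = 576.8 MPa.
R_n = F'_nt · A_b · n = 576.8 × 452.4 × 3 / 1000 = 782.8 kN.
Design strength φR_n = 0.75 × 782.8 = 587 kN.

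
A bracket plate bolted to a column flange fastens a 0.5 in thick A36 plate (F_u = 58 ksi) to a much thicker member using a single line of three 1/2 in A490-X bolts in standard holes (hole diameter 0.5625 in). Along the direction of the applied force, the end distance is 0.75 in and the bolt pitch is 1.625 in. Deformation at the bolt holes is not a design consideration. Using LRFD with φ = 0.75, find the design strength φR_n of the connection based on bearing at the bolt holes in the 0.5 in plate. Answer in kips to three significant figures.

Per bolt r_n = 1.5 l_c t F_u ≤ 3.0 d t F_u; upper limit = 3.0 × 0.5 × 0.5 × 58 = 43.5 kips.
Edge bolt: l_c = 0.75 − 0.5625/2 = 0.4688 in → 1.5 × 0.4688 × 0.5 × 58 = 20.39 → r_n = 20.39 kips.
Interior bolts: l_c = 1.625 − 0.5625 = 1.062 in → 1.5 × 1.062 × 0.5 × 58 = 46.22 → r_n = 43.5 kips.
R_n = 1 × 20.39 + 2 × 43.5 = 107.4 kips.
Design strength φR_n = 0.75 × 107.4 = 80.5 kips.

80.5 kips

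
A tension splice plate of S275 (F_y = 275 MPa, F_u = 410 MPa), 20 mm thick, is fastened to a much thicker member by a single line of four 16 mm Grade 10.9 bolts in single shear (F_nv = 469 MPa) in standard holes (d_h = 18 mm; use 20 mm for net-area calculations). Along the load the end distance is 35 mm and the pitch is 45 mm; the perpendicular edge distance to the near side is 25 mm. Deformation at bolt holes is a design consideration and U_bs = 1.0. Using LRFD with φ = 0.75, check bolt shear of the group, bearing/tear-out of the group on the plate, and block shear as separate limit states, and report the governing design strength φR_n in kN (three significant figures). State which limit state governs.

Bolt shear: A_b = π·16²/4 = 201.1 mm²; R_n = 469 × 201.1 × 4 × 1 / 1000 = 377.2 kN → 0.75 × 377.2 = 283 kN.
Bearing: edge l_c = 26, r_n = 255.8 kN; interior l_c = 27, r_n = 265.7 kN; R_n = 255.8 + 3·265.7 = 1053 kN → 790 kN.
Block shear: A_gv = 3400, A_nv = 2000, A_nt = 300 mm²; R_n = min(0.6F_uA_nv, 0.6F_yA_gv) + U_bs·F_u·A_nt = 615 kN → 461 kN.
Bolt shear governs: 283 kN.

283 kN (bolt shear governs)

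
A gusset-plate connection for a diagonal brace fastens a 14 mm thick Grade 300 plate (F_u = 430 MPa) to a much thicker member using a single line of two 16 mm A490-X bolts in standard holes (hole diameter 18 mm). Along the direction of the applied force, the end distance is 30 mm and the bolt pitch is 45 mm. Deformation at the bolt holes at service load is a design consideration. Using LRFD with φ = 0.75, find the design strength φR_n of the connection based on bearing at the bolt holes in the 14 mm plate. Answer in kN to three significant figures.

Per bolt r_n = 1.2 l_c t F_u ≤ 2.4 d t F_u; upper limit = 2.4 × 16 × 14 × 430 / 1000 = 231.2 kN.
Edge bolt: l_c = 30 − 18/2 = 21 mm → 1.2 × 21 × 14 × 430 / 1000 = 151.7 → r_n = 151.7 kN.
Interior bolts: l_c = 45 − 18 = 27 mm → 1.2 × 27 × 14 × 430 / 1000 = 195 → r_n = 195 kN.
R_n = 1 × 151.7 + 1 × 195 = 346.8 kN.
Design strength φR_n = 0.75 × 346.8 = 260 kN.

260 kN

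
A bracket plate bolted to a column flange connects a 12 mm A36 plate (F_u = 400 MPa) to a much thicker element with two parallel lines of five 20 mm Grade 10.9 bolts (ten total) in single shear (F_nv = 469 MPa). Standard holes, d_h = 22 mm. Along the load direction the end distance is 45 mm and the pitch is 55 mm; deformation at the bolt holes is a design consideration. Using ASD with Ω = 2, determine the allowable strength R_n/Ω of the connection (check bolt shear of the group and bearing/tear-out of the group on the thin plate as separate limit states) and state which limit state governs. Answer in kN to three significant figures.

737 kN (bolt shear governs)

Bolt shear: A_b = π·20²/4 = 314.2 mm²; R_n = 469 × 314.2 × 10 × 1 / 1000 = 1473 kN → 1473 / 2 = 737 kN.
Bearing (1.2 l_c t F_u ≤ 2.4 d t F_u): upper limit = 2.4·20·12·400 / 1000 = 230.4 kN.
  Edge l_c = 45 − 22/2 = 34 → r_n = 195.8 kN; interior l_c = 55 − 22 = 33 → r_n = 190.1 kN.
  R_n,bearing = 2·195.8 + 8·190.1 = 1912 kN → 1912 / 2 = 956 kN.
Bolt shear governs: 737 kN.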